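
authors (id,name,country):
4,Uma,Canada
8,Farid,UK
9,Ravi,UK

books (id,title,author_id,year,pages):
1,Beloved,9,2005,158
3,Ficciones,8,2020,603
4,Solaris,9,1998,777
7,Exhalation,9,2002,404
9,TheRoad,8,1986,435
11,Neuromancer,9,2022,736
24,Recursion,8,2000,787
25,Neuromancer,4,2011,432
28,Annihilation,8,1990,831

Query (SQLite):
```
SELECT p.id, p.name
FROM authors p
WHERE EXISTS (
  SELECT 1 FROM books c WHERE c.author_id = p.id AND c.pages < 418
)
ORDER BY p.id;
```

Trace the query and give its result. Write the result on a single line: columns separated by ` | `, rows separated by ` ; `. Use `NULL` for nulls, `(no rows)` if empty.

For each authors row, check whether any books with matching author_id has pages < 418.
Keep rows where that is true.

9 | Ravi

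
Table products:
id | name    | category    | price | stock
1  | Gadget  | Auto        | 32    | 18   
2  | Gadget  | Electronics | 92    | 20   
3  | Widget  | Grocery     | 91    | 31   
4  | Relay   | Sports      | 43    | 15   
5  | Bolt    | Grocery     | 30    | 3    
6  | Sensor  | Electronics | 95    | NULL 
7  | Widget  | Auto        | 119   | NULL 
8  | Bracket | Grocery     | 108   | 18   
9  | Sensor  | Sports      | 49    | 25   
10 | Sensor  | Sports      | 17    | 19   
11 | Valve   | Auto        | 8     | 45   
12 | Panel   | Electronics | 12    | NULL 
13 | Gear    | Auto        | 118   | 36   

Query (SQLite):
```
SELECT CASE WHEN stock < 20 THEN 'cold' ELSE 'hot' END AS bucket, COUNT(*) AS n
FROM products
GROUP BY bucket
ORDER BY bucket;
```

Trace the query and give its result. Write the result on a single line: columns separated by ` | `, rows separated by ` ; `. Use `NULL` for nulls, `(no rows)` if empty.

Bucket rows by stock < 20 → 'cold' else 'hot'; count each bucket.
NULL < 20 is unknown, so NULL stock falls into ELSE → 'hot'.

cold | 5 ; hot | 8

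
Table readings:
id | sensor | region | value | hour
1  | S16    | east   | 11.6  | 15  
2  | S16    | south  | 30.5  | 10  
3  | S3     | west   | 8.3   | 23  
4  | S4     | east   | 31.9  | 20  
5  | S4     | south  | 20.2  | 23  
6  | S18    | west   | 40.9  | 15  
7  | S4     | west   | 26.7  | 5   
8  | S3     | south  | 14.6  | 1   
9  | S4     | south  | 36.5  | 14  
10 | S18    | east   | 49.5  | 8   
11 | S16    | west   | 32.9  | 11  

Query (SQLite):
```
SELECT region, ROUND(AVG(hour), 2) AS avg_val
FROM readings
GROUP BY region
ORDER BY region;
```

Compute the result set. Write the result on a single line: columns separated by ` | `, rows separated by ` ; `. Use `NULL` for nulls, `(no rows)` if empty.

east | 14.33 ; south | 12 ; west | 13.5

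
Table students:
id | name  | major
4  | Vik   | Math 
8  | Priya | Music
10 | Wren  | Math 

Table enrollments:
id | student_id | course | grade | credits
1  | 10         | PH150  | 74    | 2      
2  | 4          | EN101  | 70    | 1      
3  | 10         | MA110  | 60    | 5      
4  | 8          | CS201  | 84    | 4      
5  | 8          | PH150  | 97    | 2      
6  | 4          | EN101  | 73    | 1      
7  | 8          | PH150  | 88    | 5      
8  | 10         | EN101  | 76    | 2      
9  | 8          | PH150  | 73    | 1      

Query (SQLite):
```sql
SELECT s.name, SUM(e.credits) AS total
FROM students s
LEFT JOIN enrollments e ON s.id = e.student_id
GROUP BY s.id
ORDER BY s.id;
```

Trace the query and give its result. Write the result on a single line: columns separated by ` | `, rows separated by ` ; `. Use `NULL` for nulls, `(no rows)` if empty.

Vik | 2 ; Priya | 12 ; Wren | 9

LEFT JOIN keeps every students row; unmatched ones get NULL for enrollments columns.
Group by students.id and compute SUM(e.credits). SUM over an all-NULL group is NULL.
  4: ids {2, 6} → SUM(e.credits)=2
  8: ids {4, 5, 7, 9} → SUM(e.credits)=12
  10: ids {1, 3, 8} → SUM(e.credits)=9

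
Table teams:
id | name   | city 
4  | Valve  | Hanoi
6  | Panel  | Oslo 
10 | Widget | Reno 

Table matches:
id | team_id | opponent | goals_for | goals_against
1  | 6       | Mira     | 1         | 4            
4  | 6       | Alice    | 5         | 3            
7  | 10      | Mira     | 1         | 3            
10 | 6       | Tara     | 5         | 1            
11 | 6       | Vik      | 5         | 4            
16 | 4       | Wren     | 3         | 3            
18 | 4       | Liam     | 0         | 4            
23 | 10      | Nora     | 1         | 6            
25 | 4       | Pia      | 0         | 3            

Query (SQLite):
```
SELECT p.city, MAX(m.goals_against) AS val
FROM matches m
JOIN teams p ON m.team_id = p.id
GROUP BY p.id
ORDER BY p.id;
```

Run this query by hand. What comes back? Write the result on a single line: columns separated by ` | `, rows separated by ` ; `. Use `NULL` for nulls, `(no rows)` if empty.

Hanoi | 4 ; Oslo | 4 ; Reno | 6

Join each matches row to its teams via team_id.
Group joined rows by teams.id; compute MAX(m.goals_against) per group.
  4: ids {16, 18, 25} → MAX(m.goals_against)=4
  6: ids {1, 4, 10, 11} → MAX(m.goals_against)=4
  10: ids {7, 23} → MAX(m.goals_against)=6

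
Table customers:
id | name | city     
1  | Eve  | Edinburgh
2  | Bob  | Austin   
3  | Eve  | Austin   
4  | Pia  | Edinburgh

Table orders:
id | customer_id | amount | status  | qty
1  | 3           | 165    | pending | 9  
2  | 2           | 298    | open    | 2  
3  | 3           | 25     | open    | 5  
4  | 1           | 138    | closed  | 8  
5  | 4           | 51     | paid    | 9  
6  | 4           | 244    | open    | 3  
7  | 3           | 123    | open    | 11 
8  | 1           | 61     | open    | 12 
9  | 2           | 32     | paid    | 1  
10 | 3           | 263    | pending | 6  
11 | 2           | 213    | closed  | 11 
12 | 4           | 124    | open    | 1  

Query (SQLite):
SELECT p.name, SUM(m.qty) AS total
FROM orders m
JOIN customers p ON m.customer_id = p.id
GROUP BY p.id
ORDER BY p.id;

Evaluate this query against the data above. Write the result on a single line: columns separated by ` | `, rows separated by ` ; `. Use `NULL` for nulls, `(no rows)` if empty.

Eve | 20 ; Bob | 14 ; Eve | 31 ; Pia | 13

Join each orders row to its customers via customer_id.
Group joined rows by customers.id; compute SUM(m.qty) per group.
  1: ids {4, 8} → SUM(m.qty)=20
  2: ids {2, 9, 11} → SUM(m.qty)=14
  3: ids {1, 3, 7, 10} → SUM(m.qty)=31
  4: ids {5, 6, 12} → SUM(m.qty)=13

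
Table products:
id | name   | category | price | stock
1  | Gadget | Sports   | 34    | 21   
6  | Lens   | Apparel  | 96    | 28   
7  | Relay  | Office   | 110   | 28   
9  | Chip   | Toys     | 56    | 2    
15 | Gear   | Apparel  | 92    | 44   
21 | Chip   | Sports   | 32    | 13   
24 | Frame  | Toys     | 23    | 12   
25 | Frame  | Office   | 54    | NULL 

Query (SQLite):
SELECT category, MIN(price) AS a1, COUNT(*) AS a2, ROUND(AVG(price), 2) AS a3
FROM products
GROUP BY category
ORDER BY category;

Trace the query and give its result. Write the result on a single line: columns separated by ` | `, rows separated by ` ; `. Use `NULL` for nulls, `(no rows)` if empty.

Group products by category.
Per group compute: MIN(price), COUNT(*), ROUND(AVG(price), 2).
  Apparel: ids {6, 15} → MIN(price)=92, COUNT(*)=2, ROUND(AVG(price), 2)=94
  Office: ids {7, 25} → MIN(price)=54, COUNT(*)=2, ROUND(AVG(price), 2)=82
  Sports: ids {1, 21} → MIN(price)=32, COUNT(*)=2, ROUND(AVG(price), 2)=33
  Toys: ids {9, 24} → MIN(price)=23, COUNT(*)=2, ROUND(AVG(price), 2)=39.5

Apparel | 92 | 2 | 94 ; Office | 54 | 2 | 82 ; Sports | 32 | 2 | 33 ; Toys | 23 | 2 | 39.5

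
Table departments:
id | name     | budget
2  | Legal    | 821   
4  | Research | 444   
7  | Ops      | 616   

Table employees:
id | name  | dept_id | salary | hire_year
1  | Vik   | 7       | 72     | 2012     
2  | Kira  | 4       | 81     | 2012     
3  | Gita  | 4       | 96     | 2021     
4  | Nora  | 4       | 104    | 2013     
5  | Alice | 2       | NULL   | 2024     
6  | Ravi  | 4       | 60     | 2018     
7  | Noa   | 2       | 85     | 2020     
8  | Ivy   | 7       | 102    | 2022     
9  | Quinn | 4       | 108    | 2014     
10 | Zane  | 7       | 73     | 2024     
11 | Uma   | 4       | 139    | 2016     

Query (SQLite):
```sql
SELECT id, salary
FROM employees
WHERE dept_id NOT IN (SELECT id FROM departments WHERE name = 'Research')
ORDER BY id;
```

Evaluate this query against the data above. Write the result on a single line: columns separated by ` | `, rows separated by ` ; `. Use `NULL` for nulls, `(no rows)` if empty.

1 | 72 ; 5 | NULL ; 7 | 85 ; 8 | 102 ; 10 | 73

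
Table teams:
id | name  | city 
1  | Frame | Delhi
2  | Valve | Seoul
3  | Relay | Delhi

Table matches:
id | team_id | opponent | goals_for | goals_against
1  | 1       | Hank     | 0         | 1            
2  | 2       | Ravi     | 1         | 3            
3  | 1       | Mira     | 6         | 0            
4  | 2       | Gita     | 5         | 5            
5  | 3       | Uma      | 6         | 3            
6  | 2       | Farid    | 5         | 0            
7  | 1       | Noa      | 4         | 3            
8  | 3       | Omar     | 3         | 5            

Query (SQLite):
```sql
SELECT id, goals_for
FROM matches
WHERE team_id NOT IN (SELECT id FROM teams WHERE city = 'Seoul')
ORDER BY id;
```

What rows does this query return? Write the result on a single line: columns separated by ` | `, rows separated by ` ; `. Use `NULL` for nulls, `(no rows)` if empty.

Inner query: teams.id where city = 'Seoul'.
Outer: keep matches rows whose team_id is not in that set.
Inner query → {2}

1 | 0 ; 3 | 6 ; 5 | 6 ; 7 | 4 ; 8 | 3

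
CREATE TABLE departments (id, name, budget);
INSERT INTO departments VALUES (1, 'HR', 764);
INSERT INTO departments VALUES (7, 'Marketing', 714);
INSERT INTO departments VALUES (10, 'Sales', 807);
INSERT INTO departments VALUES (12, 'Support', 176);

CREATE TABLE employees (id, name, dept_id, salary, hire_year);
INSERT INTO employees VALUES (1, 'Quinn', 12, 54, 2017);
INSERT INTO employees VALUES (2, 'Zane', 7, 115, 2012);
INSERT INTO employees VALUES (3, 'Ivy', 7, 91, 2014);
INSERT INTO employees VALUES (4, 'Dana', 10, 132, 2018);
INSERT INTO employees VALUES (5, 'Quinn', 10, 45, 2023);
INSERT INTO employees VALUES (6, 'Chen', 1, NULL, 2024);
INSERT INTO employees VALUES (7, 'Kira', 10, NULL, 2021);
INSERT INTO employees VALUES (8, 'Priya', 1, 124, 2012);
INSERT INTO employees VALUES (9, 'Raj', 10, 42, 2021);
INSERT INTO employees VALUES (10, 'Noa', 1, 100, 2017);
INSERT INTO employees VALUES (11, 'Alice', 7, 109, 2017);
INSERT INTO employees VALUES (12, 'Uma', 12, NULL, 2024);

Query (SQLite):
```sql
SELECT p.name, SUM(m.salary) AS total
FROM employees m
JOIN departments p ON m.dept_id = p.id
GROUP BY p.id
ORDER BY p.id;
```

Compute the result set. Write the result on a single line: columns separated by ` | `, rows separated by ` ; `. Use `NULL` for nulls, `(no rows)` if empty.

HR | 224 ; Marketing | 315 ; Sales | 219 ; Support | 54

Join each employees row to its departments via dept_id.
Group joined rows by departments.id; compute SUM(m.salary) per group.
  1: ids {6, 8, 10} → SUM(m.salary)=224
  7: ids {2, 3, 11} → SUM(m.salary)=315
  10: ids {4, 5, 7, 9} → SUM(m.salary)=219
  12: ids {1, 12} → SUM(m.salary)=54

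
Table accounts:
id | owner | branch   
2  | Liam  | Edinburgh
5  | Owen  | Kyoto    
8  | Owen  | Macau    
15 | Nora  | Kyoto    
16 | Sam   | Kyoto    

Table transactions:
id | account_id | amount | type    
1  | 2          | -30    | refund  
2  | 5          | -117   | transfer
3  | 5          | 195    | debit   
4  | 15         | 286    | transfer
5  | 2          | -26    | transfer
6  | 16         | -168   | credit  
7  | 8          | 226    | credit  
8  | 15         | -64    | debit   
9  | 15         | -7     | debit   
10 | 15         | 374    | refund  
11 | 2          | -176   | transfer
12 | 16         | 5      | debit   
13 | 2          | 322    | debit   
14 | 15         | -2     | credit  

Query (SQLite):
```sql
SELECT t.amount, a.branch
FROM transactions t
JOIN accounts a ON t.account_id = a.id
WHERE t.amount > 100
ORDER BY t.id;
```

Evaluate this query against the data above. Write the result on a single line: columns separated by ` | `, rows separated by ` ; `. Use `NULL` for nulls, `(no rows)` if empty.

Each transactions row matches the accounts row where account_id = accounts.id.
Then keep rows with t.amount > 100.

195 | Kyoto ; 286 | Kyoto ; 226 | Macau ; 374 | Kyoto ; 322 | Edinburgh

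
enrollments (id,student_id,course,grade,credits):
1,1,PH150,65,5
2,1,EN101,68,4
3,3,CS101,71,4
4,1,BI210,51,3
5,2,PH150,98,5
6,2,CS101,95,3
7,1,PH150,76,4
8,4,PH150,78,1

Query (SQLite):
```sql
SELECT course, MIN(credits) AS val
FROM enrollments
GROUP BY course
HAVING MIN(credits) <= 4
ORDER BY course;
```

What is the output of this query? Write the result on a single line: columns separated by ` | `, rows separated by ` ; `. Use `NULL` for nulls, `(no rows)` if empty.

BI210 | 3 ; CS101 | 3 ; EN101 | 4 ; PH150 | 1

Partition enrollments by course; compute MIN(credits) within each group.
HAVING: keep groups where MIN(credits) <= 4.
  BI210: ids {4} → MIN(credits)=3
  CS101: ids {3, 6} → MIN(credits)=3
  EN101: ids {2} → MIN(credits)=4
  PH150: ids {1, 5, 7, 8} → MIN(credits)=1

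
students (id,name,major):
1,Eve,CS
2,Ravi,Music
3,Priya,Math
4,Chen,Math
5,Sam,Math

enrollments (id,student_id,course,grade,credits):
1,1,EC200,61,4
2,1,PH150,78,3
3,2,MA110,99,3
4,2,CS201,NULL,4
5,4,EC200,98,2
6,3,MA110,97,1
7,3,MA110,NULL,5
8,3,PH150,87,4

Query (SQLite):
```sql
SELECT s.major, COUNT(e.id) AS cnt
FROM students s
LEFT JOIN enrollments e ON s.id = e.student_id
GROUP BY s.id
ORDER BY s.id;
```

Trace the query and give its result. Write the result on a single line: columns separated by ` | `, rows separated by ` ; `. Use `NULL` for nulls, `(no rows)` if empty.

LEFT JOIN keeps every students row; unmatched ones get NULL for enrollments columns.
Group by students.id and compute COUNT(e.id). COUNT(col) of an all-NULL group is 0.
  1: ids {1, 2} → COUNT(e.id)=2
  2: ids {3, 4} → COUNT(e.id)=2
  3: ids {6, 7, 8} → COUNT(e.id)=3
  4: ids {5} → COUNT(e.id)=1
  5: ids {—} → COUNT(e.id)=0

CS | 2 ; Music | 2 ; Math | 3 ; Math | 1 ; Math | 0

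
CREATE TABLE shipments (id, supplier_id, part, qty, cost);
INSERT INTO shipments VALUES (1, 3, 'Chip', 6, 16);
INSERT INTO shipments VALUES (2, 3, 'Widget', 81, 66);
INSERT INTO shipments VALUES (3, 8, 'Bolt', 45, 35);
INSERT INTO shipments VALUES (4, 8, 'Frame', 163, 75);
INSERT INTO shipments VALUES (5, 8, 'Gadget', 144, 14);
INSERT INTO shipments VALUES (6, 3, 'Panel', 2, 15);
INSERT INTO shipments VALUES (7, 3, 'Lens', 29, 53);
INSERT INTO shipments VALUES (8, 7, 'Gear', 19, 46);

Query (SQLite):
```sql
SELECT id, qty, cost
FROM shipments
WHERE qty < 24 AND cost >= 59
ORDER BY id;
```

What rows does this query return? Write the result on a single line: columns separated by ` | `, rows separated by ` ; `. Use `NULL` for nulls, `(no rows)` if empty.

(no rows)

qty < 24: ids {1, 6, 8}
cost >= 59: ids {2, 4}
Combine with AND.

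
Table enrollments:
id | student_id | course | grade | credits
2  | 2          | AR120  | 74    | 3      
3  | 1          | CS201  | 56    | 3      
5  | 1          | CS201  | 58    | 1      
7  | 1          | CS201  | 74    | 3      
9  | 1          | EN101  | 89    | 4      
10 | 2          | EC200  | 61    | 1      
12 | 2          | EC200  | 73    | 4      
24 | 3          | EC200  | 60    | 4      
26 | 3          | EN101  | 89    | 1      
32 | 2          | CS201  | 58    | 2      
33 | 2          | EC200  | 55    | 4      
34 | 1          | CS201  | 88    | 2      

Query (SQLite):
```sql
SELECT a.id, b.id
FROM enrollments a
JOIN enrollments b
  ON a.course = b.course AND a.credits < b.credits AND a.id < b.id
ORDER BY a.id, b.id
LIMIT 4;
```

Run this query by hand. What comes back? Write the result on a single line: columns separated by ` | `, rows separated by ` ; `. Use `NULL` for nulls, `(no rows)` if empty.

5 | 7 ; 5 | 32 ; 5 | 34 ; 10 | 12

Pairs (a,b) with same course, a.credits < b.credits, a.id < b.id.
course groups: AR120:{2} CS201:{3,5,7,32,34} EC200:{10,12,24,33} EN101:{9,26}
Ordered by (a.id, b.id); first 4.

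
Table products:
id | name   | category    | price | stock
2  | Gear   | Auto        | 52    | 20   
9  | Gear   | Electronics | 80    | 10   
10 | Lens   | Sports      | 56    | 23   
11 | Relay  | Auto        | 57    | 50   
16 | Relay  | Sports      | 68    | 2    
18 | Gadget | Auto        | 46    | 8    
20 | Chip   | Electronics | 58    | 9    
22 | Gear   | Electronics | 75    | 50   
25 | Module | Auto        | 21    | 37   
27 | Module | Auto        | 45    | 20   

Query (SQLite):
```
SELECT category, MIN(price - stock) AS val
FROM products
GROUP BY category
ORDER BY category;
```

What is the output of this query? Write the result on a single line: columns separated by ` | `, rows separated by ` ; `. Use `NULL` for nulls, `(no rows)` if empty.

Auto | -16 ; Electronics | 25 ; Sports | 33

For each row compute price - stock.
Group by category; take MIN of the expression per group.
  Auto: ids {2, 11, 18, 25, 27} → MIN(price - stock)=-16
  Electronics: ids {9, 20, 22} → MIN(price - stock)=25
  Sports: ids {10, 16} → MIN(price - stock)=33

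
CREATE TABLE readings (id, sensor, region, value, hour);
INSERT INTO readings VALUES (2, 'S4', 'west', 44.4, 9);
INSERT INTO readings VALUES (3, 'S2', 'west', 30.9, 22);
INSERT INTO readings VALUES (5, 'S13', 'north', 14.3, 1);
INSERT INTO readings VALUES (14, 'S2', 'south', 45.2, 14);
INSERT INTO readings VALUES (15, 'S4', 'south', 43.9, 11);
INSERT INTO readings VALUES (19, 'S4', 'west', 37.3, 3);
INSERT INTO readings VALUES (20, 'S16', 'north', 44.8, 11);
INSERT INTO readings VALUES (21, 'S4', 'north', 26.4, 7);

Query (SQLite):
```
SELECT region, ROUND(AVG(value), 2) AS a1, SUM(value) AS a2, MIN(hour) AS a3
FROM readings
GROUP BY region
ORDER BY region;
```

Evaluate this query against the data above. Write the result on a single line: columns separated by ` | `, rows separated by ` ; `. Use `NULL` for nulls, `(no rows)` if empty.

north | 28.5 | 85.5 | 1 ; south | 44.55 | 89.1 | 11 ; west | 37.53 | 112.6 | 3

Group readings by region.
Per group compute: ROUND(AVG(value), 2), SUM(value), MIN(hour).
  north: ids {5, 20, 21} → ROUND(AVG(value), 2)=28.5, SUM(value)=85.5, MIN(hour)=1
  south: ids {14, 15} → ROUND(AVG(value), 2)=44.55, SUM(value)=89.1, MIN(hour)=11
  west: ids {2, 3, 19} → ROUND(AVG(value), 2)=37.53, SUM(value)=112.6, MIN(hour)=3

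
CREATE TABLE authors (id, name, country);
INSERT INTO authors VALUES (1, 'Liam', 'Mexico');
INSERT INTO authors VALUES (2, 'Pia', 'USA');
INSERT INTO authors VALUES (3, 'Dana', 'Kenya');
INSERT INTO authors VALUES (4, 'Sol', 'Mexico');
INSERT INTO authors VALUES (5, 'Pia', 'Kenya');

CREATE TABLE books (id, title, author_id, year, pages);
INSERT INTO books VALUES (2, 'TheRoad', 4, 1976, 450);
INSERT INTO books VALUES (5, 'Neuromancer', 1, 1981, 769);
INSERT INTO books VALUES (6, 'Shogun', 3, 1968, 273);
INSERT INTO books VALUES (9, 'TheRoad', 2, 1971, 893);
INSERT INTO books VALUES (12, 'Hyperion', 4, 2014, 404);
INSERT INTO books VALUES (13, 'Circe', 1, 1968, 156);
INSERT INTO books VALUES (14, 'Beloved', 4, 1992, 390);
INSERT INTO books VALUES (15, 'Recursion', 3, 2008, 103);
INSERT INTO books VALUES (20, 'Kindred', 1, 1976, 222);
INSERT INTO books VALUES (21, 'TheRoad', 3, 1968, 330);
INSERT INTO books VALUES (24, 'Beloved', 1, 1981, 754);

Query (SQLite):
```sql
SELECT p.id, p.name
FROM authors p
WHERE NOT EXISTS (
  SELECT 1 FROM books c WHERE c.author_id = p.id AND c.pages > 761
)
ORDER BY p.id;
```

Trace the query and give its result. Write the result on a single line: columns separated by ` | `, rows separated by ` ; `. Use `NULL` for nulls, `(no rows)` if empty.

For each authors row, check whether any books with matching author_id has pages > 761.
Keep rows where that is false.

3 | Dana ; 4 | Sol ; 5 | Pia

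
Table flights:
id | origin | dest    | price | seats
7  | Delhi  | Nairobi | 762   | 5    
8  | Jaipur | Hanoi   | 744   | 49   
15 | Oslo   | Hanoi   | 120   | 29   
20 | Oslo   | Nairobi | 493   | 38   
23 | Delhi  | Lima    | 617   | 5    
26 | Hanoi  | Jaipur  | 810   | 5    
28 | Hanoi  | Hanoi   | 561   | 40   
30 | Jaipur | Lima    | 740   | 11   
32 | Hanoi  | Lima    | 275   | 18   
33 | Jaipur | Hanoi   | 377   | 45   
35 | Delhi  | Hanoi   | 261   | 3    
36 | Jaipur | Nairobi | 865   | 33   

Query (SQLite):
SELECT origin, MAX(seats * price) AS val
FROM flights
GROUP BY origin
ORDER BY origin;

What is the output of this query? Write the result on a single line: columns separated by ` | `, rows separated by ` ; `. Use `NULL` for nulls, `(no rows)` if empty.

For each row compute seats * price.
Group by origin; take MAX of the expression per group.
  Delhi: ids {7, 23, 35} → MAX(seats * price)=3810
  Hanoi: ids {26, 28, 32} → MAX(seats * price)=22440
  Jaipur: ids {8, 30, 33, 36} → MAX(seats * price)=36456
  Oslo: ids {15, 20} → MAX(seats * price)=18734

Delhi | 3810 ; Hanoi | 22440 ; Jaipur | 36456 ; Oslo | 18734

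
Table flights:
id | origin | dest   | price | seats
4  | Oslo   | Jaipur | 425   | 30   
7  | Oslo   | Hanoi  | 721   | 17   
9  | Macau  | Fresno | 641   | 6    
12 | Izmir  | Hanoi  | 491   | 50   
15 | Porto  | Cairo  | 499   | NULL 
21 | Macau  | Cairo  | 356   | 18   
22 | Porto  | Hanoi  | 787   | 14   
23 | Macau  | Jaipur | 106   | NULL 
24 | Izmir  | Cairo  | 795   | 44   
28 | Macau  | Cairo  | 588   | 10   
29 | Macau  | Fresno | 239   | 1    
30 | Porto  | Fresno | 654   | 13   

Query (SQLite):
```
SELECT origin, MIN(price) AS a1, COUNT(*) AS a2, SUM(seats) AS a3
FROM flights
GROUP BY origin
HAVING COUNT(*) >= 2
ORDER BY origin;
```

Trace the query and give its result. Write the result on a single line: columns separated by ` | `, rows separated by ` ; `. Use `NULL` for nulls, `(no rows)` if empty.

Izmir | 491 | 2 | 94 ; Macau | 106 | 5 | 35 ; Oslo | 425 | 2 | 47 ; Porto | 499 | 3 | 27

Group flights by origin.
Per group compute: MIN(price), COUNT(*), SUM(seats).
HAVING: drop groups with fewer than 2 rows.
  Izmir: ids {12, 24} → MIN(price)=491, COUNT(*)=2, SUM(seats)=94
  Macau: ids {9, 21, 23, 28, 29} → MIN(price)=106, COUNT(*)=5, SUM(seats)=35
  Oslo: ids {4, 7} → MIN(price)=425, COUNT(*)=2, SUM(seats)=47
  Porto: ids {15, 22, 30} → MIN(price)=499, COUNT(*)=3, SUM(seats)=27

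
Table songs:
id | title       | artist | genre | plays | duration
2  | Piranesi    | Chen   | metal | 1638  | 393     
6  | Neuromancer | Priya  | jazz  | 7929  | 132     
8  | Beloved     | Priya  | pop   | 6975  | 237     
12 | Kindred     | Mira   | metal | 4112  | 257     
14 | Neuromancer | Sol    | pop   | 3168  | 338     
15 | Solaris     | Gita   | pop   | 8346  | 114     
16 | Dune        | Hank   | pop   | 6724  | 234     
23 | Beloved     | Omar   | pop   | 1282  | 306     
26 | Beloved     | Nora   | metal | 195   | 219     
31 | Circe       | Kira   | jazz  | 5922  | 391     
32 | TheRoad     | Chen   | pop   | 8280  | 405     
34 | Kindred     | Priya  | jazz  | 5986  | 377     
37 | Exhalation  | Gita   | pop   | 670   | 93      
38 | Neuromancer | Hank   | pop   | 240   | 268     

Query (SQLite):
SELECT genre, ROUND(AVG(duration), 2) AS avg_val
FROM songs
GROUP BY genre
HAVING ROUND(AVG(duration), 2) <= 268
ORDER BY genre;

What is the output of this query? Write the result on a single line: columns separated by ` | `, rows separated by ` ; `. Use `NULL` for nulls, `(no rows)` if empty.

pop | 249.38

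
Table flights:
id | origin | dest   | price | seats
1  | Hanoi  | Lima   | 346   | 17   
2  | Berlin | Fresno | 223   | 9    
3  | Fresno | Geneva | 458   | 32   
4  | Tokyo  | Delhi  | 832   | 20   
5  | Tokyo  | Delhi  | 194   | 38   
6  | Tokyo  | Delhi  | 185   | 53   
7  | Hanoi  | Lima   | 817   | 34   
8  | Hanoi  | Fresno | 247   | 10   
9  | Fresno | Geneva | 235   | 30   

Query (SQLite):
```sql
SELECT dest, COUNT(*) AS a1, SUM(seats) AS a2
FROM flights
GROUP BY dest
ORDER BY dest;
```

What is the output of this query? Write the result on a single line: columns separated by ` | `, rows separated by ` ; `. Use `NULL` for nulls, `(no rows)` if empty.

Delhi | 3 | 111 ; Fresno | 2 | 19 ; Geneva | 2 | 62 ; Lima | 2 | 51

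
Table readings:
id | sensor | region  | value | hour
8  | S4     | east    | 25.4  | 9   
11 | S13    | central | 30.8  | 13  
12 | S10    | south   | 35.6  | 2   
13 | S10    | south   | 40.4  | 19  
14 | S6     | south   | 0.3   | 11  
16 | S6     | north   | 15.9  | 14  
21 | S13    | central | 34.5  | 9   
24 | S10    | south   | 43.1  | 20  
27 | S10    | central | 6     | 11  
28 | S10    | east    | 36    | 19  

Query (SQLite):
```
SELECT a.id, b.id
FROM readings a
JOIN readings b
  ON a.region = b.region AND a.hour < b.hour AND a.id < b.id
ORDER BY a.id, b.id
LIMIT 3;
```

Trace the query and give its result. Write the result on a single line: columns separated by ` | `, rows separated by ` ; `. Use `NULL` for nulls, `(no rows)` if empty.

Pairs (a,b) with same region, a.hour < b.hour, a.id < b.id.
region groups: central:{11,21,27} east:{8,28} north:{16} south:{12,13,14,24}
Ordered by (a.id, b.id); first 3.

8 | 28 ; 12 | 13 ; 12 | 14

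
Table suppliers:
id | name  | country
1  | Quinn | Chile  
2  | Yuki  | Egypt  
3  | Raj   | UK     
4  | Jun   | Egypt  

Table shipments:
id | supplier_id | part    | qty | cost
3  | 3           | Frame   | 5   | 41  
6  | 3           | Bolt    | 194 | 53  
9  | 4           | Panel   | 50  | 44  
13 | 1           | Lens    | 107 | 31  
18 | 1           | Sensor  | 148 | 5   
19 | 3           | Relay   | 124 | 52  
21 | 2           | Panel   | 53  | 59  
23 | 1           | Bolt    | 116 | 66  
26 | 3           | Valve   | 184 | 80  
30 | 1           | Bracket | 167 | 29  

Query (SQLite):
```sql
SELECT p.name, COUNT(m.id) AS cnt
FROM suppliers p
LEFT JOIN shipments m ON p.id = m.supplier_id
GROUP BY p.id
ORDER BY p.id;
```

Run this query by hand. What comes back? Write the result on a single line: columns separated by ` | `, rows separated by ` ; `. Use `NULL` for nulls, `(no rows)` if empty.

Quinn | 4 ; Yuki | 1 ; Raj | 4 ; Jun | 1

LEFT JOIN keeps every suppliers row; unmatched ones get NULL for shipments columns.
Group by suppliers.id and compute COUNT(m.id). COUNT(col) of an all-NULL group is 0.
  1: ids {13, 18, 23, 30} → COUNT(m.id)=4
  2: ids {21} → COUNT(m.id)=1
  3: ids {3, 6, 19, 26} → COUNT(m.id)=4
  4: ids {9} → COUNT(m.id)=1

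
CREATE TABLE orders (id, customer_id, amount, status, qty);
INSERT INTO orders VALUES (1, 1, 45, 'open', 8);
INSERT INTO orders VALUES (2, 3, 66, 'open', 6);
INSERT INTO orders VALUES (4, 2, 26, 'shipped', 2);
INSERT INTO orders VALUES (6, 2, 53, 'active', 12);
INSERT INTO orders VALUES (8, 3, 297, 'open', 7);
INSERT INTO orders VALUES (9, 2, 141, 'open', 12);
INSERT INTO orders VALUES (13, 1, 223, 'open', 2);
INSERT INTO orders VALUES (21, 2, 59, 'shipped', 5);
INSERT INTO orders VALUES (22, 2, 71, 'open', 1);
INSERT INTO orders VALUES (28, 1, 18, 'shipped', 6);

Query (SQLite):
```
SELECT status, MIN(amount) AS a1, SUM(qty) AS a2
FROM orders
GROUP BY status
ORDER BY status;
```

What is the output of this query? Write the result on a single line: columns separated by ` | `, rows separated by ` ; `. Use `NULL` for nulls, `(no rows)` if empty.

active | 53 | 12 ; open | 45 | 36 ; shipped | 18 | 13

Group orders by status.
Per group compute: MIN(amount), SUM(qty).
  active: ids {6} → MIN(amount)=53, SUM(qty)=12
  open: ids {1, 2, 8, 9, 13, 22} → MIN(amount)=45, SUM(qty)=36
  shipped: ids {4, 21, 28} → MIN(amount)=18, SUM(qty)=13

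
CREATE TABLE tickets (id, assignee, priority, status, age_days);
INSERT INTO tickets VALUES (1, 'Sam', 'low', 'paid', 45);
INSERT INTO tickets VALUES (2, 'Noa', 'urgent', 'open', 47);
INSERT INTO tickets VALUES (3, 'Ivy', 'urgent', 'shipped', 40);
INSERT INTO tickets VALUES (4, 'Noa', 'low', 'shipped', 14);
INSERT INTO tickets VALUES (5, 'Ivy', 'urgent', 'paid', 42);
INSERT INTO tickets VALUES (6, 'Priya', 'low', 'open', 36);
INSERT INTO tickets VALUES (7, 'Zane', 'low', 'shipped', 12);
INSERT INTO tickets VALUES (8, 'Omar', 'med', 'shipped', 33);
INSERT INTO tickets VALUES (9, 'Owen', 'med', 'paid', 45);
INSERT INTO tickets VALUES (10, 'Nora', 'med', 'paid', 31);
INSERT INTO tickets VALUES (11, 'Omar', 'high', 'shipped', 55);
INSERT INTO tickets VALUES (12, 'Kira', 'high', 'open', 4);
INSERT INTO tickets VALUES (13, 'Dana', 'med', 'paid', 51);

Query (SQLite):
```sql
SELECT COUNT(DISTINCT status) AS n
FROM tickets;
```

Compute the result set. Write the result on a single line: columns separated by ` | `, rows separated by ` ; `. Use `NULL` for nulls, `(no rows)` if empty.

3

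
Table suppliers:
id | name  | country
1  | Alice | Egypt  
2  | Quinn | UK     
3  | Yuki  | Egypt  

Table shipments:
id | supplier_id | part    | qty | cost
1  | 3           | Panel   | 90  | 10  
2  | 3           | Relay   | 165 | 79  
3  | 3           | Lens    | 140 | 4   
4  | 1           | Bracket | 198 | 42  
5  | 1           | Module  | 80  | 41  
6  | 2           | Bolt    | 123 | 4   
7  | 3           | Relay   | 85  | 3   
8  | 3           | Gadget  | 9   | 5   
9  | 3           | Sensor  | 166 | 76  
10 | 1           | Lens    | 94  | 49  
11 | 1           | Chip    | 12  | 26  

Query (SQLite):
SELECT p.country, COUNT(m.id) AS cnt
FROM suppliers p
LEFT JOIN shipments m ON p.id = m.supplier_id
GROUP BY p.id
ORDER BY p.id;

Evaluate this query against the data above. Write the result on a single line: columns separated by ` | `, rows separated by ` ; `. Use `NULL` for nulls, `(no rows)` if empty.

Egypt | 4 ; UK | 1 ; Egypt | 6

LEFT JOIN keeps every suppliers row; unmatched ones get NULL for shipments columns.
Group by suppliers.id and compute COUNT(m.id). COUNT(col) of an all-NULL group is 0.
  1: ids {4, 5, 10, 11} → COUNT(m.id)=4
  2: ids {6} → COUNT(m.id)=1
  3: ids {1, 2, 3, 7, 8, 9} → COUNT(m.id)=6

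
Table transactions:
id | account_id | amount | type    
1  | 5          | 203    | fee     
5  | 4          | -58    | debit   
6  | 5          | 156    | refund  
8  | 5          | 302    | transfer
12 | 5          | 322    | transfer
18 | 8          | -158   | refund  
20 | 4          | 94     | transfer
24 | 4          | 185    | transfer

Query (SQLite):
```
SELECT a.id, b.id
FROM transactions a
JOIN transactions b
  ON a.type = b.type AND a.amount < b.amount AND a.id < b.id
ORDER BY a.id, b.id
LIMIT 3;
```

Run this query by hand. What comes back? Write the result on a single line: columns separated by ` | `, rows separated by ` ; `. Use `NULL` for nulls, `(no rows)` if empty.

8 | 12 ; 20 | 24

Pairs (a,b) with same type, a.amount < b.amount, a.id < b.id.
type groups: debit:{5} fee:{1} refund:{6,18} transfer:{8,12,20,24}
Ordered by (a.id, b.id); first 3.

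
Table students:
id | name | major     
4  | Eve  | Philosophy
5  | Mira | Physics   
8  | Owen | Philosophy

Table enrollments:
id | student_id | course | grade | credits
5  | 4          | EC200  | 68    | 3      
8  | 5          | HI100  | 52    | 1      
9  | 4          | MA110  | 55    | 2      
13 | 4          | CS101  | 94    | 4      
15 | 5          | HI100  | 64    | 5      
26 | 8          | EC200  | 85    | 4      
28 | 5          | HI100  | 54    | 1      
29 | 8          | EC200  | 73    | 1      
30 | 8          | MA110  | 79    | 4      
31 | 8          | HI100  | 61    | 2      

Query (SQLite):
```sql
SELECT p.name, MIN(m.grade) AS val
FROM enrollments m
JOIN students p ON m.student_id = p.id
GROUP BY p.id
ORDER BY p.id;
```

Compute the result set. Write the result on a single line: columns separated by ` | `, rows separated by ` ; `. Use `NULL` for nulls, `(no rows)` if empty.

Join each enrollments row to its students via student_id.
Group joined rows by students.id; compute MIN(m.grade) per group.
  4: ids {5, 9, 13} → MIN(m.grade)=55
  5: ids {8, 15, 28} → MIN(m.grade)=52
  8: ids {26, 29, 30, 31} → MIN(m.grade)=61

Eve | 55 ; Mira | 52 ; Owen | 61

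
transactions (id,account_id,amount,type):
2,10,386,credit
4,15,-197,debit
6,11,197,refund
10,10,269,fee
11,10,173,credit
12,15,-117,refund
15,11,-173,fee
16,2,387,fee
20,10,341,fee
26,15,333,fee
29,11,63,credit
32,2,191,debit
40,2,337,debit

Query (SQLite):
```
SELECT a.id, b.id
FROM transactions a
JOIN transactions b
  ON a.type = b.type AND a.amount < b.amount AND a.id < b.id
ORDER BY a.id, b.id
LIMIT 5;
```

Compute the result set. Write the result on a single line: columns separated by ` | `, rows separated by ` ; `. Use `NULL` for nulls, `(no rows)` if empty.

4 | 32 ; 4 | 40 ; 10 | 16 ; 10 | 20 ; 10 | 26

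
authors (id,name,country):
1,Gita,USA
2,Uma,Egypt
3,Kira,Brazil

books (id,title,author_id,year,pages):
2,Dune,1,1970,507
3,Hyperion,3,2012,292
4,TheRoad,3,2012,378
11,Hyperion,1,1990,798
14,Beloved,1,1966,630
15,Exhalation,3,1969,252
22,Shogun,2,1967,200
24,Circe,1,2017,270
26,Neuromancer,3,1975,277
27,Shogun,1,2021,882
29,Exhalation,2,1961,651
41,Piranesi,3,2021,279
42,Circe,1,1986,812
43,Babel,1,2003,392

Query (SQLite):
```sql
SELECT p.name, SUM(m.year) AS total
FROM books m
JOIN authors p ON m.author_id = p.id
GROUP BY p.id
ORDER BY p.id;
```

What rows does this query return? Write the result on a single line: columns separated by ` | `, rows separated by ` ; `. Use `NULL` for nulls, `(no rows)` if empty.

Gita | 13953 ; Uma | 3928 ; Kira | 9989

Join each books row to its authors via author_id.
Group joined rows by authors.id; compute SUM(m.year) per group.
  1: ids {2, 11, 14, 24, 27, 42, 43} → SUM(m.year)=13953
  2: ids {22, 29} → SUM(m.year)=3928
  3: ids {3, 4, 15, 26, 41} → SUM(m.year)=9989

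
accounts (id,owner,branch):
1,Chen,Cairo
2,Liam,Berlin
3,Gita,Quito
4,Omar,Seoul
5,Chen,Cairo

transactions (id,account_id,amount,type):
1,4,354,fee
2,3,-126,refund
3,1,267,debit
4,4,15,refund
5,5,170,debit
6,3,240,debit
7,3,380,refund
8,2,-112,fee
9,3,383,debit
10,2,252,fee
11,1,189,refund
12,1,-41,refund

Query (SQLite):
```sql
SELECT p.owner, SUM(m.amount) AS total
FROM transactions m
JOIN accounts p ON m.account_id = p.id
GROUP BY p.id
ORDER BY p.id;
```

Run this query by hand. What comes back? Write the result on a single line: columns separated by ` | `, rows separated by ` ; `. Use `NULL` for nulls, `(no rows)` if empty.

Join each transactions row to its accounts via account_id.
Group joined rows by accounts.id; compute SUM(m.amount) per group.
  1: ids {3, 11, 12} → SUM(m.amount)=415
  2: ids {8, 10} → SUM(m.amount)=140
  3: ids {2, 6, 7, 9} → SUM(m.amount)=877
  4: ids {1, 4} → SUM(m.amount)=369
  5: ids {5} → SUM(m.amount)=170

Chen | 415 ; Liam | 140 ; Gita | 877 ; Omar | 369 ; Chen | 170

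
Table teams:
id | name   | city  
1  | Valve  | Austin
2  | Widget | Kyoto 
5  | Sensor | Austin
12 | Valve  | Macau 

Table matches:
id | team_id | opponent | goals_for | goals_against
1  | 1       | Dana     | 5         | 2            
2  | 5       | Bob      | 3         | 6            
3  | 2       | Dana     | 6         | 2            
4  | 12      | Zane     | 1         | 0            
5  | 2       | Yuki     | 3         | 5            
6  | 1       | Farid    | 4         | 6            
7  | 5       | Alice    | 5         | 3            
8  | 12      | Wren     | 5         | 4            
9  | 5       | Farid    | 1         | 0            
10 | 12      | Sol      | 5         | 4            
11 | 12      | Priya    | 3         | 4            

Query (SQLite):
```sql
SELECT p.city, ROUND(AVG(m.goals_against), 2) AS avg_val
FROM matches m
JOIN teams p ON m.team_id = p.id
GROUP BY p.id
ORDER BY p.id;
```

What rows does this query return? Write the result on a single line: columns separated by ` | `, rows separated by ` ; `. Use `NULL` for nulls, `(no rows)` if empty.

Join each matches row to its teams via team_id.
Group joined rows by teams.id; compute ROUND(AVG(m.goals_against), 2) per group.
  1: ids {1, 6} → ROUND(AVG(m.goals_against), 2)=4
  2: ids {3, 5} → ROUND(AVG(m.goals_against), 2)=3.5
  5: ids {2, 7, 9} → ROUND(AVG(m.goals_against), 2)=3
  12: ids {4, 8, 10, 11} → ROUND(AVG(m.goals_against), 2)=3

Austin | 4 ; Kyoto | 3.5 ; Austin | 3 ; Macau | 3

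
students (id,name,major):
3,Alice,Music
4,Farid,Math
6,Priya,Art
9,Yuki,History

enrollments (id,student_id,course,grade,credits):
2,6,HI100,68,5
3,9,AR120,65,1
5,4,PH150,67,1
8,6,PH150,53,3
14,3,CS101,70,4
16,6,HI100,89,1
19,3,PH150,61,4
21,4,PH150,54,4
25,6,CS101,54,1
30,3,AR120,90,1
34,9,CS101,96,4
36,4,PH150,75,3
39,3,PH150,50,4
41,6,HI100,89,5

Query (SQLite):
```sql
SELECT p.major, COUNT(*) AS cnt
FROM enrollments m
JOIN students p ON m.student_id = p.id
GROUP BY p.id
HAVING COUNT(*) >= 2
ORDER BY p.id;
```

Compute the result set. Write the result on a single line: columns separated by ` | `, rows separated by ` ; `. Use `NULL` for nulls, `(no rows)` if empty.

Join each enrollments row to its students via student_id.
Group joined rows by students.id; compute COUNT(*) per group.
HAVING: keep groups with count ≥ 2.
  3: ids {14, 19, 30, 39} → COUNT(*)=4
  4: ids {5, 21, 36} → COUNT(*)=3
  6: ids {2, 8, 16, 25, 41} → COUNT(*)=5
  9: ids {3, 34} → COUNT(*)=2

Music | 4 ; Math | 3 ; Art | 5 ; History | 2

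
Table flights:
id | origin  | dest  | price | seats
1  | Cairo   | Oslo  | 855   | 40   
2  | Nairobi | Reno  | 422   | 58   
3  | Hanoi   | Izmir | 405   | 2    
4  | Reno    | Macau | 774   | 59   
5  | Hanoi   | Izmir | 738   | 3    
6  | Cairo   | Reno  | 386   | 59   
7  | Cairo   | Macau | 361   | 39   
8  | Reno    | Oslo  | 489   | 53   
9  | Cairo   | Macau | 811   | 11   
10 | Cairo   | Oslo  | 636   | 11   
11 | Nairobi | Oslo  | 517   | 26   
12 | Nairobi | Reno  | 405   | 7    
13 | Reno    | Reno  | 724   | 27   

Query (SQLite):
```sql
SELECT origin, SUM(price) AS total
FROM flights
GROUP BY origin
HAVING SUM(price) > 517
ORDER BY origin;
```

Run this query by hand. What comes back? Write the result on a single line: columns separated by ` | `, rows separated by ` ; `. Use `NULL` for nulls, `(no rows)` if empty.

Cairo | 3049 ; Hanoi | 1143 ; Nairobi | 1344 ; Reno | 1987

Partition flights by origin; compute SUM(price) within each group.
HAVING: keep groups where SUM(price) > 517.
  Cairo: ids {1, 6, 7, 9, 10} → SUM(price)=3049
  Hanoi: ids {3, 5} → SUM(price)=1143
  Nairobi: ids {2, 11, 12} → SUM(price)=1344
  Reno: ids {4, 8, 13} → SUM(price)=1987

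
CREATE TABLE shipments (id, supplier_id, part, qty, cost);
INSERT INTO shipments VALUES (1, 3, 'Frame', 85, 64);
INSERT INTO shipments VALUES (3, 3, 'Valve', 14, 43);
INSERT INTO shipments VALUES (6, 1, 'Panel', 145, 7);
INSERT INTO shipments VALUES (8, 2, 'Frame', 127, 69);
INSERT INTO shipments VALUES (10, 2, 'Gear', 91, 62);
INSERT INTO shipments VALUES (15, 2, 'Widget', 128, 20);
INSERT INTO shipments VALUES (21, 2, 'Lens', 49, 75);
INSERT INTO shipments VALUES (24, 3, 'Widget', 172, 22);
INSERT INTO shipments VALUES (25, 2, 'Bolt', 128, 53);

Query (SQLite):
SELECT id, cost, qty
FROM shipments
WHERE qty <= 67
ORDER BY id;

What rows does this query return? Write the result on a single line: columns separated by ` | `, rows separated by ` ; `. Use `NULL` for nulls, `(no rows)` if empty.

qty <= 67: ids {3, 21}

3 | 43 | 14 ; 21 | 75 | 49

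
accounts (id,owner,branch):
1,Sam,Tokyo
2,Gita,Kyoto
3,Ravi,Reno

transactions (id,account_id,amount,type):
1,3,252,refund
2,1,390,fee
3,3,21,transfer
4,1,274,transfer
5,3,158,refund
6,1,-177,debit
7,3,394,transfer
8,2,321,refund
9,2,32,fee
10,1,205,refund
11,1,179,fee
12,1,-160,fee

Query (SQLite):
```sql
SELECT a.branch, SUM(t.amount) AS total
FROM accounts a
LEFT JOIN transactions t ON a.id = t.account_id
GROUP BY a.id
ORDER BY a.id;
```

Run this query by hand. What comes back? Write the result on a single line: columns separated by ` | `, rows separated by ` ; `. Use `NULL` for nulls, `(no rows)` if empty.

Tokyo | 711 ; Kyoto | 353 ; Reno | 825

LEFT JOIN keeps every accounts row; unmatched ones get NULL for transactions columns.
Group by accounts.id and compute SUM(t.amount). SUM over an all-NULL group is NULL.
  1: ids {2, 4, 6, 10, 11, 12} → SUM(t.amount)=711
  2: ids {8, 9} → SUM(t.amount)=353
  3: ids {1, 3, 5, 7} → SUM(t.amount)=825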